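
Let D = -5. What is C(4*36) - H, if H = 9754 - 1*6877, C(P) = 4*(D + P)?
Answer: -2321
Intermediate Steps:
C(P) = -20 + 4*P (C(P) = 4*(-5 + P) = -20 + 4*P)
H = 2877 (H = 9754 - 6877 = 2877)
C(4*36) - H = (-20 + 4*(4*36)) - 1*2877 = (-20 + 4*144) - 2877 = (-20 + 576) - 2877 = 556 - 2877 = -2321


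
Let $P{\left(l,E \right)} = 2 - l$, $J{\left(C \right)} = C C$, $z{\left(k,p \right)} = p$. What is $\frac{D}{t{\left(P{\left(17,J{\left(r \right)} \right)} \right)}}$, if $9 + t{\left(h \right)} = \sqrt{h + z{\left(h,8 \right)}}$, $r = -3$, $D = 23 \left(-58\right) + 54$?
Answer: $\frac{1440}{11} + \frac{160 i \sqrt{7}}{11} \approx 130.91 + 38.484 i$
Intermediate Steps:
$D = -1280$ ($D = -1334 + 54 = -1280$)
$J{\left(C \right)} = C^{2}$
$t{\left(h \right)} = -9 + \sqrt{8 + h}$ ($t{\left(h \right)} = -9 + \sqrt{h + 8} = -9 + \sqrt{8 + h}$)
$\frac{D}{t{\left(P{\left(17,J{\left(r \right)} \right)} \right)}} = - \frac{1280}{-9 + \sqrt{8 + \left(2 - 17\right)}} = - \frac{1280}{-9 + \sqrt{8 - 15}} = - \frac{1280}{-9 + \sqrt{-7}} = - \frac{1280}{-9 + i \sqrt{7}}$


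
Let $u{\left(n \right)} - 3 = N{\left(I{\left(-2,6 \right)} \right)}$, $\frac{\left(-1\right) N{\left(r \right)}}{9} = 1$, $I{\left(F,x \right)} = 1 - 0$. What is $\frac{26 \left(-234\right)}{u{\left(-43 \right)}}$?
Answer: $1014$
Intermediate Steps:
$I{\left(F,x \right)} = 1$ ($I{\left(F,x \right)} = 1 + 0 = 1$)
$N{\left(r \right)} = -9$ ($N{\left(r \right)} = \left(-9\right) 1 = -9$)
$u{\left(n \right)} = -6$ ($u{\left(n \right)} = 3 - 9 = -6$)
$\frac{26 \left(-234\right)}{u{\left(-43 \right)}} = \frac{26 \left(-234\right)}{-6} = \left(-6084\right) \left(- \frac{1}{6}\right) = 1014$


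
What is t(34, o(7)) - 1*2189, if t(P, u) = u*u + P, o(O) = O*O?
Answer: 246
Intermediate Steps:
o(O) = O²
t(P, u) = P + u² (t(P, u) = u² + P = P + u²)
t(34, o(7)) - 1*2189 = (34 + (7²)²) - 1*2189 = (34 + 49²) - 2189 = (34 + 2401) - 2189 = 2435 - 2189 = 246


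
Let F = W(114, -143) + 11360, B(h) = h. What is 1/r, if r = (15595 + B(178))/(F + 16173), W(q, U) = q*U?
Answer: 11231/15773 ≈ 0.71204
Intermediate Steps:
W(q, U) = U*q
F = -4942 (F = -143*114 + 11360 = -16302 + 11360 = -4942)
r = 15773/11231 (r = (15595 + 178)/(-4942 + 16173) = 15773/11231 ≈ 1.4044)
1/r = 1/(15773/11231) = 11231/15773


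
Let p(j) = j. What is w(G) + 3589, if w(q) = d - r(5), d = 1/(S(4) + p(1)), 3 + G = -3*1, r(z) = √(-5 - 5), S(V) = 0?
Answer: 3590 - I*√10 ≈ 3590.0 - 3.1623*I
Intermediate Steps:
r(z) = I*√10 (r(z) = √(-10) = I*√10)
G = -6 (G = -3 - 3*1 = -3 - 3 = -6)
d = 1 (d = 1/(0 + 1) = 1/1 = 1)
w(q) = 1 - I*√10
w(G) + 3589 = (1 - I*√10) + 3589 = 3590 - I*√10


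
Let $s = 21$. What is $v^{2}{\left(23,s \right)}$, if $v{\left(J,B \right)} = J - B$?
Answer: $4$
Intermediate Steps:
$v^{2}{\left(23,s \right)} = \left(23 - 21\right)^{2} = 2^{2} = 4$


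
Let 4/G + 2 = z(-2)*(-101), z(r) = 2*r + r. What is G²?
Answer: 1/22801 ≈ 4.3858e-5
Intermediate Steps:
z(r) = 3*r
G = 1/151 (G = 4/(-2 + (3*(-2))*(-101)) = 4/(-2 - 6*(-101)) = 4/(-2 + 606) = 4/604 = 4*(1/604) = 1/151 ≈ 0.0066225)
G² = (1/151)² = 1/22801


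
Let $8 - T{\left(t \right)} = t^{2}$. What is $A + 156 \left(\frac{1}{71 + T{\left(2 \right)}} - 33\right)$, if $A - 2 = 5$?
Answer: $- \frac{128473}{25} \approx -5138.9$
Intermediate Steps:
$A = 7$ ($A = 2 + 5 = 7$)
$T{\left(t \right)} = 8 - t^{2}$
$A + 156 \left(\frac{1}{71 + T{\left(2 \right)}} - 33\right) = 7 + 156 \left(\frac{1}{71 + \left(8 - 2^{2}\right)} - 33\right) = 7 + 156 \left(\frac{1}{71 + \left(8 - 4\right)} - 33\right) = 7 + 156 \left(\frac{1}{71 + 4} - 33\right) = 7 + 156 \left(\frac{1}{75} - 33\right) = 7 + 156 \left(- \frac{2474}{75}\right) = 7 - \frac{128648}{25} = - \frac{128473}{25}$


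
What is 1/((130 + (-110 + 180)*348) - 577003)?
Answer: -1/552513 ≈ -1.8099e-6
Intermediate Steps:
1/((130 + (-110 + 180)*348) - 577003) = 1/((130 + 70*348) - 577003) = 1/((130 + 24360) - 577003) = 1/(24490 - 577003) = 1/(-552513) = -1/552513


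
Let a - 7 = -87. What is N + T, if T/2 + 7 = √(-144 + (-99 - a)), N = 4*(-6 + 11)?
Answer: 6 + 2*I*√163 ≈ 6.0 + 25.534*I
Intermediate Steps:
a = -80 (a = 7 - 87 = -80)
N = 20 (N = 4*5 = 20)
T = -14 + 2*I*√163 (T = -14 + 2*√(-144 + (-99 - 1*(-80))) = -14 + 2*√(-144 + (-99 + 80)) = -14 + 2*√(-144 - 19) = -14 + 2*√(-163) = -14 + 2*(I*√163) = -14 + 2*I*√163 ≈ -14.0 + 25.534*I)
N + T = 20 + (-14 + 2*I*√163) = 6 + 2*I*√163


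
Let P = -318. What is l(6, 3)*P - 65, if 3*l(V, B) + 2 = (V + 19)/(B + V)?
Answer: -1327/9 ≈ -147.44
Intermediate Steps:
l(V, B) = -⅔ + (19 + V)/(3*(B + V)) (l(V, B) = -⅔ + ((V + 19)/(B + V))/3 = -⅔ + ((19 + V)/(B + V))/3 = -⅔ + (19 + V)/(3*(B + V)))
l(6, 3)*P - 65 = ((19 - 1*6 - 2*3)/(3*(3 + 6)))*(-318) - 65 = ((⅓)*(19 - 6 - 6)/9)*(-318) - 65 = ((⅓)*(⅑)*7)*(-318) - 65 = (7/27)*(-318) - 65 = -742/9 - 65 = -1327/9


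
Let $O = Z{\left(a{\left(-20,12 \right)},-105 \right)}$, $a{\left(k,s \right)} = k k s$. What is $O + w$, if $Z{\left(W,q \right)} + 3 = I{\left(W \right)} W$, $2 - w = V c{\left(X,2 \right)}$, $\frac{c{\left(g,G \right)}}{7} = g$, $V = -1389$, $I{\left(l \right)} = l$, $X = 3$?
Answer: $23069168$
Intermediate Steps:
$a{\left(k,s \right)} = s k^{2}$ ($a{\left(k,s \right)} = k^{2} s = s k^{2}$)
$c{\left(g,G \right)} = 7 g$
$w = 29171$ ($w = 2 - - 1389 \cdot 7 \cdot 3 = 2 - \left(-1389\right) 21 = 2 - -29169 = 2 + 29169 = 29171$)
$Z{\left(W,q \right)} = -3 + W^{2}$ ($Z{\left(W,q \right)} = -3 + W W = -3 + W^{2}$)
$O = 23039997$ ($O = -3 + \left(12 \left(-20\right)^{2}\right)^{2} = -3 + \left(12 \cdot 400\right)^{2} = -3 + 4800^{2} = -3 + 23040000 = 23039997$)
$O + w = 23039997 + 29171 = 23069168$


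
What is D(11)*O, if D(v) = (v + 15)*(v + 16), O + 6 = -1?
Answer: -4914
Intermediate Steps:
O = -7 (O = -6 - 1 = -7)
D(v) = (15 + v)*(16 + v)
D(11)*O = (240 + 11² + 31*11)*(-7) = (240 + 121 + 341)*(-7) = 702*(-7) = -4914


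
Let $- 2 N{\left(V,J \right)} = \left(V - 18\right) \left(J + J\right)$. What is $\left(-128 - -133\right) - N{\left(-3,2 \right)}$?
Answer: $-37$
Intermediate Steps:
$N{\left(V,J \right)} = - J \left(-18 + V\right)$ ($N{\left(V,J \right)} = - \frac{\left(V - 18\right) \left(J + J\right)}{2} = - \frac{\left(-18 + V\right) 2 J}{2} = - \frac{2 J \left(-18 + V\right)}{2} = - J \left(-18 + V\right)$)
$\left(-128 - -133\right) - N{\left(-3,2 \right)} = \left(-128 - -133\right) - 2 \left(18 - -3\right) = \left(-128 + 133\right) - 2 \left(18 + 3\right) = 5 - 2 \cdot 21 = 5 - 42 = -37$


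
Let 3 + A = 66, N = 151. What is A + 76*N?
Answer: 11539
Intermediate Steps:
A = 63 (A = -3 + 66 = 63)
A + 76*N = 63 + 76*151 = 63 + 11476 = 11539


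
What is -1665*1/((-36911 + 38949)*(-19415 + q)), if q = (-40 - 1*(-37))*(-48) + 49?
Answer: 1665/39174436 ≈ 4.2502e-5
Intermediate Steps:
q = 193 (q = (-40 + 37)*(-48) + 49 = -3*(-48) + 49 = 144 + 49 = 193)
-1665*1/((-36911 + 38949)*(-19415 + q)) = -1665*1/((-36911 + 38949)*(-19415 + 193)) = -1665/(2038*(-19222)) = -1665/(-39174436) = -1665*(-1/39174436) = 1665/39174436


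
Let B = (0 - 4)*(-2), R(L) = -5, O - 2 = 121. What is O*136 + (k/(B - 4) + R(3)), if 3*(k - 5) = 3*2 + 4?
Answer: 200701/12 ≈ 16725.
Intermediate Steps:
O = 123 (O = 2 + 121 = 123)
B = 8 (B = -4*(-2) = 8)
k = 25/3 (k = 5 + (3*2 + 4)/3 = 5 + (6 + 4)/3 = 5 + (1/3)*10 = 5 + 10/3 = 25/3 ≈ 8.3333)
O*136 + (k/(B - 4) + R(3)) = 123*136 + (25/(3*(8 - 4)) - 5) = 16728 + ((25/3)/4 - 5) = 16728 + ((25/3)*(1/4) - 5) = 16728 + (25/12 - 5) = 16728 - 35/12 = 200701/12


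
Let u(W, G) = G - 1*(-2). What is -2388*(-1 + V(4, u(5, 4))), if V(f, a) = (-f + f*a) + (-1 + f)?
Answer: -52536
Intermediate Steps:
u(W, G) = 2 + G (u(W, G) = G + 2 = 2 + G)
V(f, a) = -1 + a*f (V(f, a) = (-f + a*f) + (-1 + f) = -1 + a*f)
-2388*(-1 + V(4, u(5, 4))) = -2388*(-1 + (-1 + (2 + 4)*4)) = -2388*(-1 + (-1 + 6*4)) = -2388*(-1 + (-1 + 24)) = -2388*(-1 + 23) = -2388*22 = -52536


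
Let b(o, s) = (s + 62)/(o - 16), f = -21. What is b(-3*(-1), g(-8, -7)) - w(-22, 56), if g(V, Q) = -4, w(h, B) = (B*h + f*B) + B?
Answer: 30518/13 ≈ 2347.5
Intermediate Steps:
w(h, B) = -20*B + B*h (w(h, B) = (B*h - 21*B) + B = (-21*B + B*h) + B = -20*B + B*h)
b(o, s) = (62 + s)/(-16 + o)
b(-3*(-1), g(-8, -7)) - w(-22, 56) = (62 - 4)/(-16 - 3*(-1)) - 56*(-20 - 22) = 58/(-16 + 3) - 56*(-42) = 58/(-13) - 1*(-2352) = -1/13*58 + 2352 = -58/13 + 2352 = 30518/13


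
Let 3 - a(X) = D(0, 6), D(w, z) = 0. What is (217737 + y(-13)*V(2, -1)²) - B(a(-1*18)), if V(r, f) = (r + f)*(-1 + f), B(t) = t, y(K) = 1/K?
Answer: 2830538/13 ≈ 2.1773e+5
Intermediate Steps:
a(X) = 3 (a(X) = 3 - 1*0 = 3 + 0 = 3)
V(r, f) = (-1 + f)*(f + r) (V(r, f) = (f + r)*(-1 + f) = (-1 + f)*(f + r))
(217737 + y(-13)*V(2, -1)²) - B(a(-1*18)) = (217737 + ((-1)² - 1*(-1) - 1*2 - 1*2)²/(-13)) - 1*3 = (217737 - (1 + 1 - 2 - 2)²/13) - 3 = (217737 - 1/13*(-2)²) - 3 = (217737 - 1/13*4) - 3 = (217737 - 4/13) - 3 = 2830577/13 - 3 = 2830538/13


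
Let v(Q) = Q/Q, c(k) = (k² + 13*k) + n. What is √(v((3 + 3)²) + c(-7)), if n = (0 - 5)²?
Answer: 4*I ≈ 4.0*I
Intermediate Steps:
n = 25 (n = (-5)² = 25)
c(k) = 25 + k² + 13*k (c(k) = (k² + 13*k) + 25 = 25 + k² + 13*k)
v(Q) = 1
√(v((3 + 3)²) + c(-7)) = √(1 + (25 + (-7)² + 13*(-7))) = √(1 + (25 + 49 - 91)) = √(1 - 17) = √(-16) = 4*I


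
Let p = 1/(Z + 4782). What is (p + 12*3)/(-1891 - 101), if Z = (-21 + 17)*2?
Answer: -171865/9509808 ≈ -0.018072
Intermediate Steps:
Z = -8 (Z = -4*2 = -8)
p = 1/4774 (p = 1/(-8 + 4782) = 1/4774 ≈ 0.00020947)
(p + 12*3)/(-1891 - 101) = (1/4774 + 12*3)/(-1891 - 101) = (1/4774 + 36)/(-1992) = (171865/4774)*(-1/1992) = -171865/9509808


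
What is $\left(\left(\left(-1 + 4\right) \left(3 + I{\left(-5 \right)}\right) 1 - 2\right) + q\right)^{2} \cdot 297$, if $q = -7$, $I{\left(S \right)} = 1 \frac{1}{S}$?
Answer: $\frac{2673}{25} \approx 106.92$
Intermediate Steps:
$I{\left(S \right)} = \frac{1}{S}$
$\left(\left(\left(-1 + 4\right) \left(3 + I{\left(-5 \right)}\right) 1 - 2\right) + q\right)^{2} \cdot 297 = \left(\left(\left(-1 + 4\right) \left(3 + \frac{1}{-5}\right) 1 - 2\right) - 7\right)^{2} \cdot 297 = \left(\left(3 \left(3 - \frac{1}{5}\right) 1 - 2\right) - 7\right)^{2} \cdot 297 = \left(\left(3 \cdot \frac{14}{5} \cdot 1 - 2\right) - 7\right)^{2} \cdot 297 = \left(\left(\frac{42}{5} \cdot 1 - 2\right) - 7\right)^{2} \cdot 297 = \left(\left(\frac{42}{5} - 2\right) - 7\right)^{2} \cdot 297 = \left(\frac{32}{5} - 7\right)^{2} \cdot 297 = \left(- \frac{3}{5}\right)^{2} \cdot 297 = \frac{9}{25} \cdot 297 = \frac{2673}{25}$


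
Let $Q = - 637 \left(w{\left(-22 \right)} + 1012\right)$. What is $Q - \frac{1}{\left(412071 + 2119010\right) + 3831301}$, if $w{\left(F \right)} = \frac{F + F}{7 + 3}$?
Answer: $- \frac{20418194488697}{31811910} \approx -6.4184 \cdot 10^{5}$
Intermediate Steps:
$w{\left(F \right)} = \frac{F}{5}$ ($w{\left(F \right)} = \frac{2 F}{10} = 2 F \frac{1}{10} = \frac{F}{5}$)
$Q = - \frac{3209206}{5}$ ($Q = - 637 \left(\frac{1}{5} \left(-22\right) + 1012\right) = - 637 \left(- \frac{22}{5} + 1012\right) = \left(-637\right) \frac{5038}{5} = - \frac{3209206}{5} \approx -6.4184 \cdot 10^{5}$)
$Q - \frac{1}{\left(412071 + 2119010\right) + 3831301} = - \frac{3209206}{5} - \frac{1}{\left(412071 + 2119010\right) + 3831301} = - \frac{3209206}{5} - \frac{1}{2531081 + 3831301} = - \frac{3209206}{5} - \frac{1}{6362382} = - \frac{20418194488697}{31811910}$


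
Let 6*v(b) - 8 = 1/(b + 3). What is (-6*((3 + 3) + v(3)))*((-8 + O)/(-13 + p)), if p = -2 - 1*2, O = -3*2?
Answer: -1855/51 ≈ -36.373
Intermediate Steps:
v(b) = 4/3 + 1/(6*(3 + b)) (v(b) = 4/3 + 1/(6*(b + 3)) = 4/3 + 1/(6*(3 + b)))
O = -6
p = -4 (p = -2 - 2 = -4)
(-6*((3 + 3) + v(3)))*((-8 + O)/(-13 + p)) = (-6*((3 + 3) + (25 + 8*3)/(6*(3 + 3))))*((-8 - 6)/(-13 - 4)) = (-6*(6 + (1/6)*(25 + 24)/6))*(-14/(-17)) = (-6*(6 + (1/6)*(1/6)*49))*(-14*(-1/17)) = -6*(6 + 49/36)*(14/17) = -6*265/36*(14/17) = -265/6*14/17 = -1855/51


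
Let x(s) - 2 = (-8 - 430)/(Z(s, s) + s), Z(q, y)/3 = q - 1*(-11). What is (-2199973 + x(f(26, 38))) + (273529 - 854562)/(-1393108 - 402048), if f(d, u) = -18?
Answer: -51340515179983/23337028 ≈ -2.2000e+6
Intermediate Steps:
Z(q, y) = 33 + 3*q (Z(q, y) = 3*(q - 1*(-11)) = 3*(q + 11) = 3*(11 + q) = 33 + 3*q)
x(s) = 2 - 438/(33 + 4*s) (x(s) = 2 + (-8 - 430)/((33 + 3*s) + s) = 2 - 438/(33 + 4*s))
(-2199973 + x(f(26, 38))) + (273529 - 854562)/(-1393108 - 402048) = (-2199973 + 4*(-93 + 2*(-18))/(33 + 4*(-18))) + (273529 - 854562)/(-1393108 - 402048) = (-2199973 + 4*(-93 - 36)/(33 - 72)) - 581033/(-1795156) = (-2199973 + 4*(-129)/(-39)) - 581033*(-1/1795156) = (-2199973 + 4*(-1/39)*(-129)) + 581033/1795156 = (-2199973 + 172/13) + 581033/1795156 = -28599477/13 + 581033/1795156 = -51340515179983/23337028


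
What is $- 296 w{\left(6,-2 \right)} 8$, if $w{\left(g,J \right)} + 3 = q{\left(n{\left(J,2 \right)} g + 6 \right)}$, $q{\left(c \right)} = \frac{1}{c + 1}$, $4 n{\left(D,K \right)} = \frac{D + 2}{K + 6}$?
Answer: $\frac{47360}{7} \approx 6765.7$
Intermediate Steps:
$n{\left(D,K \right)} = \frac{2 + D}{4 \left(6 + K\right)}$ ($n{\left(D,K \right)} = \frac{\left(D + 2\right) \frac{1}{K + 6}}{4} = \frac{\left(2 + D\right) \frac{1}{6 + K}}{4} = \frac{\frac{1}{6 + K} \left(2 + D\right)}{4} = \frac{2 + D}{4 \left(6 + K\right)}$)
$q{\left(c \right)} = \frac{1}{1 + c}$
$w{\left(g,J \right)} = -3 + \frac{1}{7 + g \left(\frac{1}{16} + \frac{J}{32}\right)}$ ($w{\left(g,J \right)} = -3 + \frac{1}{1 + \left(\frac{2 + J}{4 \left(6 + 2\right)} g + 6\right)} = -3 + \frac{1}{1 + \left(\frac{2 + J}{4 \cdot 8} g + 6\right)} = -3 + \frac{1}{1 + \left(\frac{1}{4} \cdot \frac{1}{8} \left(2 + J\right) g + 6\right)} = -3 + \frac{1}{1 + \left(\left(\frac{1}{16} + \frac{J}{32}\right) g + 6\right)} = -3 + \frac{1}{1 + \left(g \left(\frac{1}{16} + \frac{J}{32}\right) + 6\right)} = -3 + \frac{1}{1 + \left(6 + g \left(\frac{1}{16} + \frac{J}{32}\right)\right)} = -3 + \frac{1}{7 + g \left(\frac{1}{16} + \frac{J}{32}\right)}$)
$- 296 w{\left(6,-2 \right)} 8 = - 296 \frac{-640 - 18 \left(2 - 2\right)}{224 + 6 \left(2 - 2\right)} 8 = - 296 \frac{-640 - 18 \cdot 0}{224 + 6 \cdot 0} \cdot 8 = - 296 \frac{-640 + 0}{224 + 0} \cdot 8 = - 296 \cdot \frac{1}{224} \left(-640\right) 8 = - 296 \left(\left(- \frac{20}{7}\right) 8\right) = \left(-296\right) \left(- \frac{160}{7}\right) = \frac{47360}{7}$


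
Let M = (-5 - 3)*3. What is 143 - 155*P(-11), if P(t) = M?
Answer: 3863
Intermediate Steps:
M = -24 (M = -8*3 = -24)
P(t) = -24
143 - 155*P(-11) = 143 - 155*(-24) = 143 + 3720 = 3863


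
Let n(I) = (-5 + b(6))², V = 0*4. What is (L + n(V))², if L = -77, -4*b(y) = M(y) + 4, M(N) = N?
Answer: 6889/16 ≈ 430.56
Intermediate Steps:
b(y) = -1 - y/4 (b(y) = -(y + 4)/4 = -(4 + y)/4 = -1 - y/4)
V = 0
n(I) = 225/4 (n(I) = (-5 + (-1 - ¼*6))² = (-5 + (-1 - 3/2))² = (-5 - 5/2)² = (-15/2)² = 225/4)
(L + n(V))² = (-77 + 225/4)² = (-83/4)² = 6889/16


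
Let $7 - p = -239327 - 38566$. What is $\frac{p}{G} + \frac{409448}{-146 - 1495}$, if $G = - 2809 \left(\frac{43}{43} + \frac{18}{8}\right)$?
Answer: $- \frac{16775948216}{59924397} \approx -279.95$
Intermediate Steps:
$p = 277900$ ($p = 7 - \left(-239327 - 38566\right) = 7 - -277893 = 7 + 277893 = 277900$)
$G = - \frac{36517}{4}$ ($G = - 2809 \left(43 \cdot \frac{1}{43} + 18 \cdot \frac{1}{8}\right) = - 2809 \left(1 + \frac{9}{4}\right) = \left(-2809\right) \frac{13}{4} = - \frac{36517}{4} \approx -9129.3$)
$\frac{p}{G} + \frac{409448}{-146 - 1495} = \frac{277900}{- \frac{36517}{4}} + \frac{409448}{-146 - 1495} = 277900 \left(- \frac{4}{36517}\right) + \frac{409448}{-146 - 1495} = - \frac{1111600}{36517} + \frac{409448}{-1641} = - \frac{1111600}{36517} + 409448 \left(- \frac{1}{1641}\right) = - \frac{1111600}{36517} - \frac{409448}{1641} = - \frac{16775948216}{59924397}$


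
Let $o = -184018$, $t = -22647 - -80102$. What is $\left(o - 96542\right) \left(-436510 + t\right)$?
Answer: $106347670800$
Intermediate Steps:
$t = 57455$ ($t = -22647 + 80102 = 57455$)
$\left(o - 96542\right) \left(-436510 + t\right) = \left(-184018 - 96542\right) \left(-436510 + 57455\right) = \left(-280560\right) \left(-379055\right) = 106347670800$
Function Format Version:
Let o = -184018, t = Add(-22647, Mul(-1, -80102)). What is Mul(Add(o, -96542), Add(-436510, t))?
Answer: 106347670800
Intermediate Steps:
t = 57455 (t = Add(-22647, 80102) = 57455)
Mul(Add(o, -96542), Add(-436510, t)) = Mul(Add(-184018, -96542), Add(-436510, 57455)) = Mul(-280560, -379055) = 106347670800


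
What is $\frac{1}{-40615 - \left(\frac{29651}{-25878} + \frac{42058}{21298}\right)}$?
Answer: $- \frac{275574822}{11192699830493} \approx -2.4621 \cdot 10^{-5}$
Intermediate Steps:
$\frac{1}{-40615 - \left(\frac{29651}{-25878} + \frac{42058}{21298}\right)} = \frac{1}{-40615 - \left(29651 \left(- \frac{1}{25878}\right) + 42058 \cdot \frac{1}{21298}\right)} = \frac{1}{-40615 - \left(- \frac{29651}{25878} + \frac{21029}{10649}\right)} = \frac{1}{-40615 - \frac{228434963}{275574822}} = \frac{1}{- \frac{11192699830493}{275574822}} = - \frac{275574822}{11192699830493}$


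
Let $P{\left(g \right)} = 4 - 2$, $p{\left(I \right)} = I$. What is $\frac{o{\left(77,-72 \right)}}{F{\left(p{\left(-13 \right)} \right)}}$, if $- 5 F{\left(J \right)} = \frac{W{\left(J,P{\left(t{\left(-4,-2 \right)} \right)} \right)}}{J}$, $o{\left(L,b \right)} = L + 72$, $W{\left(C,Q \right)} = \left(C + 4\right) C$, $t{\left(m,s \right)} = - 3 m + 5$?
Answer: $\frac{745}{9} \approx 82.778$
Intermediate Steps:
$t{\left(m,s \right)} = 5 - 3 m$
$P{\left(g \right)} = 2$ ($P{\left(g \right)} = 4 - 2 = 2$)
$W{\left(C,Q \right)} = C \left(4 + C\right)$ ($W{\left(C,Q \right)} = \left(4 + C\right) C = C \left(4 + C\right)$)
$o{\left(L,b \right)} = 72 + L$
$F{\left(J \right)} = - \frac{4}{5} - \frac{J}{5}$ ($F{\left(J \right)} = - \frac{J \left(4 + J\right) \frac{1}{J}}{5} = - \frac{4 + J}{5} = - \frac{4}{5} - \frac{J}{5}$)
$\frac{o{\left(77,-72 \right)}}{F{\left(p{\left(-13 \right)} \right)}} = \frac{72 + 77}{- \frac{4}{5} - - \frac{13}{5}} = \frac{149}{- \frac{4}{5} + \frac{13}{5}} = \frac{149}{\frac{9}{5}} = 149 \cdot \frac{5}{9} = \frac{745}{9}$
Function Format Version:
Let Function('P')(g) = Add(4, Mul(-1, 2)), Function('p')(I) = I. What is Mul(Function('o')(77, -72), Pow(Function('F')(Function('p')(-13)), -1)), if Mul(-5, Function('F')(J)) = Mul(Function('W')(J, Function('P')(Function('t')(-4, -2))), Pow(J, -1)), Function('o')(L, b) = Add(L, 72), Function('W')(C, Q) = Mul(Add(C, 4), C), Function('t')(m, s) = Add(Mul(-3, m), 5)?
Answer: Rational(745, 9) ≈ 82.778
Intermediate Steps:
Function('t')(m, s) = Add(5, Mul(-3, m))
Function('P')(g) = 2 (Function('P')(g) = Add(4, -2) = 2)
Function('W')(C, Q) = Mul(C, Add(4, C)) (Function('W')(C, Q) = Mul(Add(4, C), C) = Mul(C, Add(4, C)))
Function('o')(L, b) = Add(72, L)
Function('F')(J) = Add(Rational(-4, 5), Mul(Rational(-1, 5), J)) (Function('F')(J) = Mul(Rational(-1, 5), Mul(Mul(J, Add(4, J)), Pow(J, -1))) = Mul(Rational(-1, 5), Add(4, J)) = Add(Rational(-4, 5), Mul(Rational(-1, 5), J)))
Mul(Function('o')(77, -72), Pow(Function('F')(Function('p')(-13)), -1)) = Mul(Add(72, 77), Pow(Add(Rational(-4, 5), Mul(Rational(-1, 5), -13)), -1)) = Mul(149, Pow(Add(Rational(-4, 5), Rational(13, 5)), -1)) = Mul(149, Pow(Rational(9, 5), -1)) = Mul(149, Rational(5, 9)) = Rational(745, 9)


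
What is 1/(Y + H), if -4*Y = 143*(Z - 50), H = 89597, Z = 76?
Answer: 2/177335 ≈ 1.1278e-5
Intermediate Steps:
Y = -1859/2 (Y = -143*(76 - 50)/4 = -143*26/4 = -¼*3718 = -1859/2 ≈ -929.50)
1/(Y + H) = 1/(-1859/2 + 89597) = 1/(177335/2) = 2/177335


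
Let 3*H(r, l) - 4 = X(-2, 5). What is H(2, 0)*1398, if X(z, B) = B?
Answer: 4194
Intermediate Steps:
H(r, l) = 3 (H(r, l) = 4/3 + (⅓)*5 = 4/3 + 5/3 = 3)
H(2, 0)*1398 = 3*1398 = 4194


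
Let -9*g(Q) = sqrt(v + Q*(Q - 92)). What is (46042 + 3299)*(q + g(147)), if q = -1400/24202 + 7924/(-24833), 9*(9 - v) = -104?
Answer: -5588925331584/300504133 - 82235*sqrt(2918)/9 ≈ -5.1218e+5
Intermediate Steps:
v = 185/9 (v = 9 - 1/9*(-104) = 9 + 104/9 = 185/9 ≈ 20.556)
g(Q) = -sqrt(185/9 + Q*(-92 + Q))/9 (g(Q) = -sqrt(185/9 + Q*(Q - 92))/9 = -sqrt(185/9 + Q*(-92 + Q))/9)
q = -113271424/300504133 (q = -1400*1/24202 + 7924*(-1/24833) = -700/12101 - 7924/24833 = -113271424/300504133 ≈ -0.37694)
(46042 + 3299)*(q + g(147)) = (46042 + 3299)*(-113271424/300504133 - sqrt(185 - 828*147 + 9*147**2)/27) = 49341*(-113271424/300504133 - sqrt(185 - 121716 + 9*21609)/27) = 49341*(-113271424/300504133 - sqrt(185 - 121716 + 194481)/27) = 49341*(-113271424/300504133 - 5*sqrt(2918)/27) = -5588925331584/300504133 - 82235*sqrt(2918)/9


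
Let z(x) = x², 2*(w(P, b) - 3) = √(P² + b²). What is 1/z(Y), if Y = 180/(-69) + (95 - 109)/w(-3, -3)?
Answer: 527485473/27801763208 + 78951663*√2/6950440802 ≈ 0.035037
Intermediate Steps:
w(P, b) = 3 + √(P² + b²)/2
Y = -60/23 - 14/(3 + 3*√2/2) (Y = 180/(-69) + (95 - 109)/(3 + √((-3)² + (-3)²)/2) = 180*(-1/69) - 14/(3 + √(9 + 9)/2) = -60/23 - 14/(3 + √18/2) = -60/23 - 14/(3 + (3*√2)/2) = -60/23 - 14/(3 + 3*√2/2) ≈ -5.3424)
1/z(Y) = 1/((-824/69 + 14*√2/3)²) = (-824/69 + 14*√2/3)⁻²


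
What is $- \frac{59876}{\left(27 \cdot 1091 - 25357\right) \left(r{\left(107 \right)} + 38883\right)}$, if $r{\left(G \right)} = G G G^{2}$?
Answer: $- \frac{14969}{134396446100} \approx -1.1138 \cdot 10^{-7}$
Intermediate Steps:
$r{\left(G \right)} = G^{4}$ ($r{\left(G \right)} = G^{2} G^{2} = G^{4}$)
$- \frac{59876}{\left(27 \cdot 1091 - 25357\right) \left(r{\left(107 \right)} + 38883\right)} = - \frac{59876}{\left(27 \cdot 1091 - 25357\right) \left(107^{4} + 38883\right)} = - \frac{59876}{\left(29457 - 25357\right) \left(131079601 + 38883\right)} = - \frac{59876}{4100 \cdot 131118484} = - \frac{59876}{537585784400} = \left(-59876\right) \frac{1}{537585784400} = - \frac{14969}{134396446100}$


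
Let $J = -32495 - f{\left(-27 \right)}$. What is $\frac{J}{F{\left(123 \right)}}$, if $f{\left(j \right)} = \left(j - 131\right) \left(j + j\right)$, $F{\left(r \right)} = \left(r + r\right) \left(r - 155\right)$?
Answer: $\frac{41027}{7872} \approx 5.2118$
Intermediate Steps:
$F{\left(r \right)} = 2 r \left(-155 + r\right)$
$f{\left(j \right)} = 2 j \left(-131 + j\right)$ ($f{\left(j \right)} = \left(-131 + j\right) 2 j = 2 j \left(-131 + j\right)$)
$J = -41027$ ($J = -32495 - 2 \left(-27\right) \left(-131 - 27\right) = -32495 - 2 \left(-27\right) \left(-158\right) = -32495 - 8532 = -41027$)
$\frac{J}{F{\left(123 \right)}} = - \frac{41027}{2 \cdot 123 \left(-155 + 123\right)} = - \frac{41027}{2 \cdot 123 \left(-32\right)} = - \frac{41027}{-7872} = \left(-41027\right) \left(- \frac{1}{7872}\right) = \frac{41027}{7872}$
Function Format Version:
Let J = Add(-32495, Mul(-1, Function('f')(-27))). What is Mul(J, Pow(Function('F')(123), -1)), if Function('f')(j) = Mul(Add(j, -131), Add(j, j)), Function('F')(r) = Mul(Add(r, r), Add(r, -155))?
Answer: Rational(41027, 7872) ≈ 5.2118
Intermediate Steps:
Function('F')(r) = Mul(2, r, Add(-155, r)) (Function('F')(r) = Mul(Mul(2, r), Add(-155, r)) = Mul(2, r, Add(-155, r)))
Function('f')(j) = Mul(2, j, Add(-131, j)) (Function('f')(j) = Mul(Add(-131, j), Mul(2, j)) = Mul(2, j, Add(-131, j)))
J = -41027 (J = Add(-32495, Mul(-1, Mul(2, -27, Add(-131, -27)))) = Add(-32495, Mul(-1, Mul(2, -27, -158))) = Add(-32495, Mul(-1, 8532)) = Add(-32495, -8532) = -41027)
Mul(J, Pow(Function('F')(123), -1)) = Mul(-41027, Pow(Mul(2, 123, Add(-155, 123)), -1)) = Mul(-41027, Pow(Mul(2, 123, -32), -1)) = Mul(-41027, Pow(-7872, -1)) = Mul(-41027, Rational(-1, 7872)) = Rational(41027, 7872)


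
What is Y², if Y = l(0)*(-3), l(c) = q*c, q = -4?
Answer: 0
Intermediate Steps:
l(c) = -4*c
Y = 0 (Y = -4*0*(-3) = 0*(-3) = 0)
Y² = 0² = 0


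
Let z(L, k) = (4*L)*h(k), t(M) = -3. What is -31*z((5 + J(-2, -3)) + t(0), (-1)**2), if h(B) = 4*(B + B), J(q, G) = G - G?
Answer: -1984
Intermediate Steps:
J(q, G) = 0
h(B) = 8*B (h(B) = 4*(2*B) = 8*B)
z(L, k) = 32*L*k (z(L, k) = (4*L)*(8*k) = 32*L*k)
-31*z((5 + J(-2, -3)) + t(0), (-1)**2) = -992*((5 + 0) - 3)*(-1)**2 = -992*(5 - 3) = -992*2 = -31*64 = -1984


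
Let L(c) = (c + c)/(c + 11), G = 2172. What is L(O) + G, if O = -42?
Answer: 67416/31 ≈ 2174.7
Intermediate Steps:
L(c) = 2*c/(11 + c) (L(c) = (2*c)/(11 + c) = 2*c/(11 + c))
L(O) + G = 2*(-42)/(11 - 42) + 2172 = 2*(-42)/(-31) + 2172 = 2*(-42)*(-1/31) + 2172 = 84/31 + 2172 = 67416/31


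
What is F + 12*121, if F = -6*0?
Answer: 1452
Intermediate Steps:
F = 0
F + 12*121 = 0 + 12*121 = 0 + 1452 = 1452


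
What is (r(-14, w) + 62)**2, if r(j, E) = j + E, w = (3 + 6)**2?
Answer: 16641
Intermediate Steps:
w = 81 (w = 9**2 = 81)
r(j, E) = E + j
(r(-14, w) + 62)**2 = ((81 - 14) + 62)**2 = (67 + 62)**2 = 129**2 = 16641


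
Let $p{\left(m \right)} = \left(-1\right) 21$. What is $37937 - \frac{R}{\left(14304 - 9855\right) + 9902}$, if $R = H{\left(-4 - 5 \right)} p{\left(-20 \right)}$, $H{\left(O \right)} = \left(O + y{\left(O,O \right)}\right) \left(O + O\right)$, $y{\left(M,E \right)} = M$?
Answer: $\frac{544440691}{14351} \approx 37938.0$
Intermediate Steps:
$H{\left(O \right)} = 4 O^{2}$ ($H{\left(O \right)} = \left(O + O\right) \left(O + O\right) = 2 O 2 O = 4 O^{2}$)
$p{\left(m \right)} = -21$
$R = -6804$ ($R = 4 \left(-4 - 5\right)^{2} \left(-21\right) = 4 \left(-9\right)^{2} \left(-21\right) = 4 \cdot 81 \left(-21\right) = 324 \left(-21\right) = -6804$)
$37937 - \frac{R}{\left(14304 - 9855\right) + 9902} = 37937 - - \frac{6804}{\left(14304 - 9855\right) + 9902} = 37937 - - \frac{6804}{4449 + 9902} = 37937 - - \frac{6804}{14351} = 37937 + \frac{6804}{14351} = \frac{544440691}{14351}$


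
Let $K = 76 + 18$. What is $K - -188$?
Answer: $282$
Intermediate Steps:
$K = 94$
$K - -188 = 94 - -188 = 94 + 188 = 282$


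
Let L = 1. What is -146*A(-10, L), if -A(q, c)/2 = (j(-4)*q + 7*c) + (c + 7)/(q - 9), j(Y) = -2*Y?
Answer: -407340/19 ≈ -21439.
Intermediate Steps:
A(q, c) = -16*q - 14*c - 2*(7 + c)/(-9 + q) (A(q, c) = -2*(((-2*(-4))*q + 7*c) + (c + 7)/(q - 9)) = -2*((8*q + 7*c) + (7 + c)/(-9 + q)) = -2*((7*c + 8*q) + (7 + c)/(-9 + q)) = -2*(7*c + 8*q + (7 + c)/(-9 + q)) = -16*q - 14*c - 2*(7 + c)/(-9 + q))
-146*A(-10, L) = -292*(-7 - 8*(-10)² + 62*1 + 72*(-10) - 7*1*(-10))/(-9 - 10) = -292*(-7 - 8*100 + 62 - 720 + 70)/(-19) = -292*(-1)*(-7 - 800 + 62 - 720 + 70)/19 = -292*(-1)*(-1395)/19 = -146*2790/19 = -407340/19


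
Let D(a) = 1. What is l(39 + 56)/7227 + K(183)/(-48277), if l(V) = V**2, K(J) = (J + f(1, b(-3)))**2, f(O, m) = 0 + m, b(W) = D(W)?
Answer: 8305331/15169473 ≈ 0.54750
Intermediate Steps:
b(W) = 1
f(O, m) = m
K(J) = (1 + J)**2 (K(J) = (J + 1)**2 = (1 + J)**2)
l(39 + 56)/7227 + K(183)/(-48277) = (39 + 56)**2/7227 + (1 + 183)**2/(-48277) = 95**2*(1/7227) + 184**2*(-1/48277) = 9025*(1/7227) + 33856*(-1/48277) = 9025/7227 - 1472/2099 = 8305331/15169473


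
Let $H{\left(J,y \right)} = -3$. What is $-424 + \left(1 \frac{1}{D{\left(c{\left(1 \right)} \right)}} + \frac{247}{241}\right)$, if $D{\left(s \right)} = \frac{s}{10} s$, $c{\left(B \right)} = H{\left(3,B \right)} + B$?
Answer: $- \frac{202669}{482} \approx -420.48$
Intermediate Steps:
$c{\left(B \right)} = -3 + B$
$D{\left(s \right)} = \frac{s^{2}}{10}$ ($D{\left(s \right)} = s \frac{1}{10} s = \frac{s}{10} s = \frac{s^{2}}{10}$)
$-424 + \left(1 \frac{1}{D{\left(c{\left(1 \right)} \right)}} + \frac{247}{241}\right) = -424 + \left(1 \frac{1}{\frac{1}{10} \left(-3 + 1\right)^{2}} + \frac{247}{241}\right) = -424 + \left(1 \frac{1}{\frac{1}{10} \left(-2\right)^{2}} + 247 \cdot \frac{1}{241}\right) = -424 + \left(1 \frac{1}{\frac{1}{10} \cdot 4} + \frac{247}{241}\right) = -424 + \left(1 \frac{1}{\frac{2}{5}} + \frac{247}{241}\right) = -424 + \left(1 \cdot \frac{5}{2} + \frac{247}{241}\right) = -424 + \left(\frac{5}{2} + \frac{247}{241}\right) = -424 + \frac{1699}{482} = - \frac{202669}{482}$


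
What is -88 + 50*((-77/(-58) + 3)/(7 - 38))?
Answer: -85387/899 ≈ -94.980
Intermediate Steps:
-88 + 50*((-77/(-58) + 3)/(7 - 38)) = -88 + 50*((-77*(-1/58) + 3)/(-31)) = -88 + 50*((77/58 + 3)*(-1/31)) = -88 + 50*((251/58)*(-1/31)) = -88 + 50*(-251/1798) = -88 - 6275/899 = -85387/899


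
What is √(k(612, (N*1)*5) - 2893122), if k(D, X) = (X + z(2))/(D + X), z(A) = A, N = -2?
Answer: I*√262119747526/301 ≈ 1700.9*I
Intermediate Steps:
k(D, X) = (2 + X)/(D + X) (k(D, X) = (X + 2)/(D + X) = (2 + X)/(D + X))
√(k(612, (N*1)*5) - 2893122) = √((2 - 2*1*5)/(612 - 2*1*5) - 2893122) = √((2 - 2*5)/(612 - 2*5) - 2893122) = √((2 - 10)/(612 - 10) - 2893122) = √(-8/602 - 2893122) = √((1/602)*(-8) - 2893122) = √(-4/301 - 2893122) = √(-870829726/301) = I*√262119747526/301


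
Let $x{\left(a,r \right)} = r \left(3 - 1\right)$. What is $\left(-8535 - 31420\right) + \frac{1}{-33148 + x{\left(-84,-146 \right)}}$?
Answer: $- \frac{1336095201}{33440} \approx -39955.0$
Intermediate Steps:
$x{\left(a,r \right)} = 2 r$ ($x{\left(a,r \right)} = r 2 = 2 r$)
$\left(-8535 - 31420\right) + \frac{1}{-33148 + x{\left(-84,-146 \right)}} = \left(-8535 - 31420\right) + \frac{1}{-33148 + 2 \left(-146\right)} = -39955 + \frac{1}{-33148 - 292} = -39955 + \frac{1}{-33440} = -39955 - \frac{1}{33440} = - \frac{1336095201}{33440}$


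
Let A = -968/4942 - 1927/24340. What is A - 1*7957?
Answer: -478583464157/60144140 ≈ -7957.3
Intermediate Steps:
A = -16542177/60144140 (A = -968*1/4942 - 1927*1/24340 = -484/2471 - 1927/24340 = -16542177/60144140 ≈ -0.27504)
A - 1*7957 = -16542177/60144140 - 1*7957 = -16542177/60144140 - 7957 = -478583464157/60144140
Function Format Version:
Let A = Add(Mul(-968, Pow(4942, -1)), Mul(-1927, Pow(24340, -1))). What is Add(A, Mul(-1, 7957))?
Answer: Rational(-478583464157, 60144140) ≈ -7957.3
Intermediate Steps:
A = Rational(-16542177, 60144140) (A = Add(Mul(-968, Rational(1, 4942)), Mul(-1927, Rational(1, 24340))) = Add(Rational(-484, 2471), Rational(-1927, 24340)) = Rational(-16542177, 60144140) ≈ -0.27504)
Add(A, Mul(-1, 7957)) = Add(Rational(-16542177, 60144140), Mul(-1, 7957)) = Add(Rational(-16542177, 60144140), -7957) = Rational(-478583464157, 60144140)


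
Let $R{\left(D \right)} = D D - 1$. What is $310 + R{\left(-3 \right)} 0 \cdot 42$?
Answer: $310$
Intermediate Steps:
$R{\left(D \right)} = -1 + D^{2}$ ($R{\left(D \right)} = D^{2} - 1 = -1 + D^{2}$)
$310 + R{\left(-3 \right)} 0 \cdot 42 = 310 + \left(-1 + \left(-3\right)^{2}\right) 0 \cdot 42 = 310 + \left(-1 + 9\right) 0 = 310 + 8 \cdot 0 = 310 + 0 = 310$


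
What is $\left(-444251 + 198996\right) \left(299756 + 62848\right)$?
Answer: $-88930444020$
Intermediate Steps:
$\left(-444251 + 198996\right) \left(299756 + 62848\right) = \left(-245255\right) 362604 = -88930444020$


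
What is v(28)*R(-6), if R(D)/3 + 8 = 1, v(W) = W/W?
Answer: -21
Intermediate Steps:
v(W) = 1
R(D) = -21 (R(D) = -24 + 3*1 = -24 + 3 = -21)
v(28)*R(-6) = 1*(-21) = -21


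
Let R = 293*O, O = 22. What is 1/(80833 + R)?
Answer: 1/87279 ≈ 1.1458e-5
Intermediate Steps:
R = 6446 (R = 293*22 = 6446)
1/(80833 + R) = 1/(80833 + 6446) = 1/87279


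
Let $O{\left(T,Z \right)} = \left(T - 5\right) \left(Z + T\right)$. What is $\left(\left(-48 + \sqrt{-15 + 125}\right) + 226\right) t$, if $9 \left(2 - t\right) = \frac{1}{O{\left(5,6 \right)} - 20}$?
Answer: $\frac{32129}{90} + \frac{361 \sqrt{110}}{180} \approx 378.02$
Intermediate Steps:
$O{\left(T,Z \right)} = \left(-5 + T\right) \left(T + Z\right)$
$t = \frac{361}{180}$ ($t = 2 - \frac{1}{9 \left(\left(5^{2} - 25 - 30 + 5 \cdot 6\right) - 20\right)} = 2 - \frac{1}{9 \left(\left(25 - 25 - 30 + 30\right) - 20\right)} = 2 - \frac{1}{9 \left(0 - 20\right)} = 2 - \frac{1}{9 \left(-20\right)} = 2 - - \frac{1}{180} = 2 + \frac{1}{180} = \frac{361}{180} \approx 2.0056$)
$\left(\left(-48 + \sqrt{-15 + 125}\right) + 226\right) t = \left(\left(-48 + \sqrt{-15 + 125}\right) + 226\right) \frac{361}{180} = \left(\left(-48 + \sqrt{110}\right) + 226\right) \frac{361}{180} = \left(178 + \sqrt{110}\right) \frac{361}{180} = \frac{32129}{90} + \frac{361 \sqrt{110}}{180}$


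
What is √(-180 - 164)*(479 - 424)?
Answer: 110*I*√86 ≈ 1020.1*I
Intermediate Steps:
√(-180 - 164)*(479 - 424) = √(-344)*55 = (2*I*√86)*55 = 110*I*√86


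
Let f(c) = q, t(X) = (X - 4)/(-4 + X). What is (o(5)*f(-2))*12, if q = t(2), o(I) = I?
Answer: 60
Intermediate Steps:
t(X) = 1 (t(X) = (-4 + X)/(-4 + X) = 1)
q = 1
f(c) = 1
(o(5)*f(-2))*12 = (5*1)*12 = 5*12 = 60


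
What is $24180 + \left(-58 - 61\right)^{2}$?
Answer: $38341$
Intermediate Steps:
$24180 + \left(-58 - 61\right)^{2} = 24180 + \left(-119\right)^{2} = 24180 + 14161 = 38341$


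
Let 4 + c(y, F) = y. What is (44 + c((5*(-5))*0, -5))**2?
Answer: 1600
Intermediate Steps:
c(y, F) = -4 + y
(44 + c((5*(-5))*0, -5))**2 = (44 + (-4 + (5*(-5))*0))**2 = (44 + (-4 - 25*0))**2 = (44 + (-4 + 0))**2 = (44 - 4)**2 = 40**2 = 1600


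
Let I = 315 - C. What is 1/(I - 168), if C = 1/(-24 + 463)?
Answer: 439/64532 ≈ 0.0068028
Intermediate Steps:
C = 1/439 ≈ 0.0022779
I = 138284/439 (I = 315 - 1*1/439 = 315 - 1/439 = 138284/439 ≈ 315.00)
1/(I - 168) = 1/(138284/439 - 168) = 1/(64532/439) = 439/64532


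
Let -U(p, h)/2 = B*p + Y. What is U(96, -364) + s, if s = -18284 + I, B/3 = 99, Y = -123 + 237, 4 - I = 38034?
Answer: -113566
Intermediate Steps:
I = -38030 (I = 4 - 1*38034 = 4 - 38034 = -38030)
Y = 114
B = 297 (B = 3*99 = 297)
U(p, h) = -228 - 594*p (U(p, h) = -2*(297*p + 114) = -2*(114 + 297*p) = -228 - 594*p)
s = -56314 (s = -18284 - 38030 = -56314)
U(96, -364) + s = (-228 - 594*96) - 56314 = (-228 - 57024) - 56314 = -57252 - 56314 = -113566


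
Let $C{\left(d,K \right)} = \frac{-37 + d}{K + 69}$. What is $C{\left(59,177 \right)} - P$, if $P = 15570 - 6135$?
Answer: $- \frac{1160494}{123} \approx -9434.9$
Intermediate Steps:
$C{\left(d,K \right)} = \frac{-37 + d}{69 + K}$
$P = 9435$ ($P = 15570 - 6135 = 9435$)
$C{\left(59,177 \right)} - P = \frac{-37 + 59}{69 + 177} - 9435 = \frac{1}{246} \cdot 22 - 9435 = \frac{11}{123} - 9435 = - \frac{1160494}{123}$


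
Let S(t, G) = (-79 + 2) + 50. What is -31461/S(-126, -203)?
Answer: 10487/9 ≈ 1165.2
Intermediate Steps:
S(t, G) = -27 (S(t, G) = -77 + 50 = -27)
-31461/S(-126, -203) = -31461/(-27) = -31461*(-1/27) = 10487/9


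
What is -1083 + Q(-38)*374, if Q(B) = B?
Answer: -15295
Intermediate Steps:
-1083 + Q(-38)*374 = -1083 - 38*374 = -1083 - 14212 = -15295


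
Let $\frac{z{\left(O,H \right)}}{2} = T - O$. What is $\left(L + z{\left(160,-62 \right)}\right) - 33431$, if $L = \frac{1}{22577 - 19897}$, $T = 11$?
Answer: $- \frac{90393719}{2680} \approx -33729.0$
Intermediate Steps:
$z{\left(O,H \right)} = 22 - 2 O$ ($z{\left(O,H \right)} = 2 \left(11 - O\right) = 22 - 2 O$)
$L = \frac{1}{2680} \approx 0.00037313$
$\left(L + z{\left(160,-62 \right)}\right) - 33431 = \left(\frac{1}{2680} + \left(22 - 320\right)\right) - 33431 = \left(\frac{1}{2680} - 298\right) - 33431 = - \frac{798639}{2680} - 33431 = - \frac{90393719}{2680}$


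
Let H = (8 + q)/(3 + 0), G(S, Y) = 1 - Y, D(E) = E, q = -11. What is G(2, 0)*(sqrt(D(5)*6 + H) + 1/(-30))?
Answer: -1/30 + sqrt(29) ≈ 5.3518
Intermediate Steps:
H = -1 (H = (8 - 11)/(3 + 0) = -3/3 = -3*1/3 = -1)
G(2, 0)*(sqrt(D(5)*6 + H) + 1/(-30)) = (1 - 1*0)*(sqrt(5*6 - 1) + 1/(-30)) = (1 + 0)*(sqrt(30 - 1) - 1/30) = 1*(sqrt(29) - 1/30) = 1*(-1/30 + sqrt(29)) = -1/30 + sqrt(29)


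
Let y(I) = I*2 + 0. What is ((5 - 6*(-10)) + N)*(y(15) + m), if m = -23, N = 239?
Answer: 2128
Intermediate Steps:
y(I) = 2*I (y(I) = 2*I + 0 = 2*I)
((5 - 6*(-10)) + N)*(y(15) + m) = ((5 - 6*(-10)) + 239)*(2*15 - 23) = ((5 + 60) + 239)*(30 - 23) = (65 + 239)*7 = 304*7 = 2128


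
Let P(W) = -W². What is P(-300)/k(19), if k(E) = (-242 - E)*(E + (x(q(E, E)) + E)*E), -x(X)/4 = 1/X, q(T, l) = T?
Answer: 1250/1363 ≈ 0.91709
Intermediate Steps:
x(X) = -4/X
k(E) = (-242 - E)*(E + E*(E - 4/E)) (k(E) = (-242 - E)*(E + (-4/E + E)*E) = (-242 - E)*(E + (E - 4/E)*E) = (-242 - E)*(E + E*(E - 4/E)))
P(-300)/k(19) = (-1*(-300)²)/(968 - 1*19*(238 + 19² + 243*19)) = (-1*90000)/(968 - 1*19*(238 + 361 + 4617)) = -90000/(968 - 1*19*5216) = -90000/(968 - 99104) = -90000/(-98136) = -90000*(-1/98136) = 1250/1363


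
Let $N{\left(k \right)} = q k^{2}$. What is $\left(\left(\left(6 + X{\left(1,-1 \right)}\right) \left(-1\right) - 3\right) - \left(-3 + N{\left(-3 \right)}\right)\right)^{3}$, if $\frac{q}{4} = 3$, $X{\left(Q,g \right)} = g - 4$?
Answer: $-1295029$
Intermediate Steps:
$X{\left(Q,g \right)} = -4 + g$ ($X{\left(Q,g \right)} = g - 4 = -4 + g$)
$q = 12$ ($q = 4 \cdot 3 = 12$)
$N{\left(k \right)} = 12 k^{2}$
$\left(\left(\left(6 + X{\left(1,-1 \right)}\right) \left(-1\right) - 3\right) - \left(-3 + N{\left(-3 \right)}\right)\right)^{3} = \left(\left(\left(6 - 5\right) \left(-1\right) - 3\right) + \left(3 - 12 \left(-3\right)^{2}\right)\right)^{3} = \left(\left(\left(6 - 5\right) \left(-1\right) - 3\right) + \left(3 - 12 \cdot 9\right)\right)^{3} = \left(\left(1 \left(-1\right) - 3\right) + \left(3 - 108\right)\right)^{3} = \left(\left(-1 - 3\right) + \left(3 - 108\right)\right)^{3} = \left(-4 - 105\right)^{3} = \left(-109\right)^{3} = -1295029$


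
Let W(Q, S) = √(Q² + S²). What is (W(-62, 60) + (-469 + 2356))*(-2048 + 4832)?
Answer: 5253408 + 5568*√1861 ≈ 5.4936e+6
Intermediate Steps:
(W(-62, 60) + (-469 + 2356))*(-2048 + 4832) = (√((-62)² + 60²) + (-469 + 2356))*(-2048 + 4832) = (√(3844 + 3600) + 1887)*2784 = (√7444 + 1887)*2784 = (2*√1861 + 1887)*2784 = (1887 + 2*√1861)*2784 = 5253408 + 5568*√1861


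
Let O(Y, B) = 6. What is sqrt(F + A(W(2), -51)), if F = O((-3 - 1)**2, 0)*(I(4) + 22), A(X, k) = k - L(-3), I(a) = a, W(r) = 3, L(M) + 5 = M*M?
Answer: sqrt(101) ≈ 10.050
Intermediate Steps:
L(M) = -5 + M**2 (L(M) = -5 + M*M = -5 + M**2)
A(X, k) = -4 + k (A(X, k) = k - (-5 + (-3)**2) = k - (-5 + 9) = k - 1*4 = k - 4 = -4 + k)
F = 156 (F = 6*(4 + 22) = 6*26 = 156)
sqrt(F + A(W(2), -51)) = sqrt(156 + (-4 - 51)) = sqrt(156 - 55) = sqrt(101)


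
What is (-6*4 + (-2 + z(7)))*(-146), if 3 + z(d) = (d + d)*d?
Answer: -10074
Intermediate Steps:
z(d) = -3 + 2*d² (z(d) = -3 + (d + d)*d = -3 + (2*d)*d = -3 + 2*d²)
(-6*4 + (-2 + z(7)))*(-146) = (-6*4 + (-2 + (-3 + 2*7²)))*(-146) = (-24 + (-2 + (-3 + 2*49)))*(-146) = (-24 + (-2 + (-3 + 98)))*(-146) = (-24 + (-2 + 95))*(-146) = (-24 + 93)*(-146) = 69*(-146) = -10074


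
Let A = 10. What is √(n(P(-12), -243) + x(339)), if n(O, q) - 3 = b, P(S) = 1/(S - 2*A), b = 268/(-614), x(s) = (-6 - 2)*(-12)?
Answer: √9289513/307 ≈ 9.9279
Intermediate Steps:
x(s) = 96 (x(s) = -8*(-12) = 96)
b = -134/307 (b = 268*(-1/614) = -134/307 ≈ -0.43648)
P(S) = 1/(-20 + S) (P(S) = 1/(S - 2*10) = 1/(S - 20) = 1/(-20 + S))
n(O, q) = 787/307 (n(O, q) = 3 - 134/307 = 787/307)
√(n(P(-12), -243) + x(339)) = √(787/307 + 96) = √(30259/307) = √9289513/307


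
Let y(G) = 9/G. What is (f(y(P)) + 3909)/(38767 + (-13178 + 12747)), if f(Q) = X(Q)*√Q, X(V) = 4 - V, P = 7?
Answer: 3909/38336 + 57*√7/1878464 ≈ 0.10205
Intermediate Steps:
f(Q) = √Q*(4 - Q) (f(Q) = (4 - Q)*√Q = √Q*(4 - Q))
(f(y(P)) + 3909)/(38767 + (-13178 + 12747)) = (√(9/7)*(4 - 9/7) + 3909)/(38767 + (-13178 + 12747)) = (√(9*(⅐))*(4 - 9/7) + 3909)/(38767 - 431) = (√(9/7)*(4 - 1*9/7) + 3909)/38336 = ((3*√7/7)*(4 - 9/7) + 3909)*(1/38336) = ((3*√7/7)*(19/7) + 3909)*(1/38336) = (57*√7/49 + 3909)*(1/38336) = (3909 + 57*√7/49)*(1/38336) = 3909/38336 + 57*√7/1878464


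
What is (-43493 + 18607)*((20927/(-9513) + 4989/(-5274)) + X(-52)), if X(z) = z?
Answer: 3825186383833/2787309 ≈ 1.3724e+6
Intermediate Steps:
(-43493 + 18607)*((20927/(-9513) + 4989/(-5274)) + X(-52)) = (-43493 + 18607)*((20927/(-9513) + 4989/(-5274)) - 52) = -24886*((20927*(-1/9513) + 4989*(-1/5274)) - 52) = -24886*((-20927/9513 - 1663/1758) - 52) = -24886*(-17536595/5574618 - 52) = -24886*(-307416731/5574618) = 3825186383833/2787309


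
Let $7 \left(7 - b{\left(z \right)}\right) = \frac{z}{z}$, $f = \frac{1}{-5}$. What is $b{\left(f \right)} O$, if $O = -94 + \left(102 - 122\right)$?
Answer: $- \frac{5472}{7} \approx -781.71$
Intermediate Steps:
$O = -114$ ($O = -94 + \left(102 - 122\right) = -94 - 20 = -114$)
$f = - \frac{1}{5} \approx -0.2$
$b{\left(z \right)} = \frac{48}{7}$ ($b{\left(z \right)} = 7 - \frac{z \frac{1}{z}}{7} = 7 - \frac{1}{7} = \frac{48}{7}$)
$b{\left(f \right)} O = \frac{48}{7} \left(-114\right) = - \frac{5472}{7}$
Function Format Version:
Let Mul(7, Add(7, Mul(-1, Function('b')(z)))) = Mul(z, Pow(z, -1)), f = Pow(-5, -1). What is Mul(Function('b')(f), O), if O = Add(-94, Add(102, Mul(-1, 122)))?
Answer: Rational(-5472, 7) ≈ -781.71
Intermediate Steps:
O = -114 (O = Add(-94, Add(102, -122)) = Add(-94, -20) = -114)
f = Rational(-1, 5) ≈ -0.20000
Function('b')(z) = Rational(48, 7) (Function('b')(z) = Add(7, Mul(Rational(-1, 7), Mul(z, Pow(z, -1)))) = Add(7, Mul(Rational(-1, 7), 1)) = Add(7, Rational(-1, 7)) = Rational(48, 7))
Mul(Function('b')(f), O) = Mul(Rational(48, 7), -114) = Rational(-5472, 7)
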